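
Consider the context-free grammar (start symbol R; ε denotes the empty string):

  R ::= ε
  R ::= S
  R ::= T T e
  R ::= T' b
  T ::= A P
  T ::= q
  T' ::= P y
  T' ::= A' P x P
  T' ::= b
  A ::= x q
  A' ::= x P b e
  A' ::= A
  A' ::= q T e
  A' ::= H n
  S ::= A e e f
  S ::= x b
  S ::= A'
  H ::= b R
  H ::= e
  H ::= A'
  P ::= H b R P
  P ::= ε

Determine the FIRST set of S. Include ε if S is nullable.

From S ::= A e e f: add FIRST(A) = { x }.
S ::= x b contributes {x}.
From S ::= A': add FIRST(A') = { b, e, q, x }.
Union: FIRST(S) = { b, e, q, x }.

{ b, e, q, x }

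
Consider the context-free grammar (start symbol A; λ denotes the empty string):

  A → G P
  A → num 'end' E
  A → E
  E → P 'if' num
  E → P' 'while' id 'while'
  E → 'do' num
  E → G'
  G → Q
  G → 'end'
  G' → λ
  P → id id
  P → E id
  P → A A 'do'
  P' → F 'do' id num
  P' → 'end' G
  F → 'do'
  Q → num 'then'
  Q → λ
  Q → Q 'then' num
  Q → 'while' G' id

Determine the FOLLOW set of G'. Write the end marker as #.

In E → G': G' is at the end, add FOLLOW(E) = { #, 'do', 'end', 'then', 'while', id, num }.
In Q → 'while' G' id: add FIRST(id) = { id }.
Union: FOLLOW(G') = { #, 'do', 'end', 'then', 'while', id, num }.

{ #, 'do', 'end', 'then', 'while', id, num }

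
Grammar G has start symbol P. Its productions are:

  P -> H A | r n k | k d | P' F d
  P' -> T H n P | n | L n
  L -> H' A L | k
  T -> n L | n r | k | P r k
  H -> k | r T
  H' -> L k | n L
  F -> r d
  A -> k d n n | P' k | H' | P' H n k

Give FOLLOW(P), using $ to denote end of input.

{ $, k, r }

P is the start symbol, so $ ∈ FOLLOW(P).
In P' -> T H n P: P is at the end, add FOLLOW(P') = { k, r }.
In T -> P r k: add FIRST(r k) = { r }.
Union: FOLLOW(P) = { $, k, r }.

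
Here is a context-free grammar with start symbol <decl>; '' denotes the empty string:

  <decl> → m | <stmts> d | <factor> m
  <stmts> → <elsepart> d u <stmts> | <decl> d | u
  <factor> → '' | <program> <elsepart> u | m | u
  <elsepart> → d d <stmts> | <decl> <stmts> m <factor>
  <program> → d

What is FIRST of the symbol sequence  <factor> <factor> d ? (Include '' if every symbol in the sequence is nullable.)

{ d, m, u }

Add FIRST(<factor>)\{''} = { d, m, u }; <factor> is nullable, continue.
Add FIRST(<factor>)\{''} = { d, m, u }; <factor> is nullable, continue.
d is a terminal; add {d} and stop.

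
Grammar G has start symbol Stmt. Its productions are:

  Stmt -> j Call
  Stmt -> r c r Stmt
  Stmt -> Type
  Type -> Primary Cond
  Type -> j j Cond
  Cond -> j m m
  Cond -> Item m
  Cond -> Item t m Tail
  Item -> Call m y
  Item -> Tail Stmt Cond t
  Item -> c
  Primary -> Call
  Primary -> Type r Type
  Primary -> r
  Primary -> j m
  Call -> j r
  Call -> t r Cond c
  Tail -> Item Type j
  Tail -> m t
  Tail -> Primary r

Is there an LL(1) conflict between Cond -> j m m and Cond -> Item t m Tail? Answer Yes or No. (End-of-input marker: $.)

Yes

FIRST(j m m) = { j } and FIRST(Item t m Tail) = { c, j, m, r, t }.
Both contain j, so the two alternatives are not disjoint — LL(1) conflict.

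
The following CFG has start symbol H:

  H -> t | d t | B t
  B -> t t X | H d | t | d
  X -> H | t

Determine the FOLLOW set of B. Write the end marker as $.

{ t }

In H -> B t: add FIRST(t) = { t }.
Union: FOLLOW(B) = { t }.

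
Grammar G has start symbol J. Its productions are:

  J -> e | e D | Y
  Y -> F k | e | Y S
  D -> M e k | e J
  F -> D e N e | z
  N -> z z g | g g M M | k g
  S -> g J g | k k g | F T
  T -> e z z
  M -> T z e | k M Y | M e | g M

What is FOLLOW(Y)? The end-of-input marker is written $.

{ $, e, g, k, z }

In J -> Y: Y is at the end, add FOLLOW(J) = { $, e, g }.
In Y -> Y S: add FIRST(S) = { e, g, k, z }.
In M -> k M Y: Y is at the end, add FOLLOW(M) = { e, g, k, z }.
Union: FOLLOW(Y) = { $, e, g, k, z }.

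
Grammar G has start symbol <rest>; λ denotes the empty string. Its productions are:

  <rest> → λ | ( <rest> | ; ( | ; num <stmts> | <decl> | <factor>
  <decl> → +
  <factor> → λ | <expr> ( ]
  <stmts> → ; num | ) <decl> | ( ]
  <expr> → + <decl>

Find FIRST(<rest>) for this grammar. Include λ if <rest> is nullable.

<rest> → λ contributes λ.
<rest> → ( <rest> contributes {(}.
<rest> → ; ( contributes {;}.
<rest> → ; num <stmts> contributes {;}.
From <rest> → <decl>: add FIRST(<decl>) = { + }.
From <rest> → <factor>: add FIRST(<factor>) = { +, λ } (including λ since <factor> is nullable).
Union: FIRST(<rest>) = { (, +, ;, λ }.

{ (, +, ;, λ }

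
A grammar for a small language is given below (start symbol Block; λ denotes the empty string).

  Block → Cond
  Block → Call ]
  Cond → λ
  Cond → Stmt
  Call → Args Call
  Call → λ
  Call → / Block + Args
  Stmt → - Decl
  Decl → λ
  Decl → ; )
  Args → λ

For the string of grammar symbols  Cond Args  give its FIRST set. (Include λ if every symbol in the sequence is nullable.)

{ -, λ }

Add FIRST(Cond)\{λ} = { - }; Cond is nullable, continue.
Add FIRST(Args)\{λ} = {  }; Args is nullable, continue.
Every symbol is nullable, so include λ.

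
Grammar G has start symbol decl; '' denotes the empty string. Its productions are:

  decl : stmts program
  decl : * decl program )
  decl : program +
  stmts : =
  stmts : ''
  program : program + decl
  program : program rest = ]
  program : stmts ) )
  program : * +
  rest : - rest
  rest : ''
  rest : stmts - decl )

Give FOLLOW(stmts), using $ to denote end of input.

In decl : stmts program: add FIRST(program) = { ), *, = }.
In program : stmts ) ): add FIRST() )) = { ) }.
In rest : stmts - decl ): add FIRST(- decl )) = { - }.
Union: FOLLOW(stmts) = { ), *, -, = }.

{ ), *, -, = }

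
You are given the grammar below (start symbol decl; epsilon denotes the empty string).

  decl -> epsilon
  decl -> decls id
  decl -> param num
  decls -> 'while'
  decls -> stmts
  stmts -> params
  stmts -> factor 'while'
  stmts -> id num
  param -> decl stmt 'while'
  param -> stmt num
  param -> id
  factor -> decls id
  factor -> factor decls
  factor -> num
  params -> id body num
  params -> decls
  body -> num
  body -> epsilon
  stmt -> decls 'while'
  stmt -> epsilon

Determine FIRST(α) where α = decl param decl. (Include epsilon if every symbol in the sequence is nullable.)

Add FIRST(decl)\{epsilon} = { 'while', id, num }; decl is nullable, continue.
Add FIRST(param) = { 'while', id, num }; param is not nullable, stop.

{ 'while', id, num }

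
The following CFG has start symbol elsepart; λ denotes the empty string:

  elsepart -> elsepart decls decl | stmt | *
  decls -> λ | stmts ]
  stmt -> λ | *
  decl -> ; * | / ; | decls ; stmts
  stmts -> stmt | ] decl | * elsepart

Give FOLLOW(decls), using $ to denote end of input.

In elsepart -> elsepart decls decl: add FIRST(decl) = { *, /, ;, ] }.
In decl -> decls ; stmts: add FIRST(; stmts) = { ; }.
Union: FOLLOW(decls) = { *, /, ;, ] }.

{ *, /, ;, ] }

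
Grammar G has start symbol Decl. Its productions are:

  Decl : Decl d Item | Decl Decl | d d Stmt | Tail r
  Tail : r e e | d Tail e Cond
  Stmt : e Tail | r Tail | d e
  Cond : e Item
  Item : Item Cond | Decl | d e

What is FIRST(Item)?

{ d, r }

From Item : Item Cond: add FIRST(Item) = { d, r }.
From Item : Decl: add FIRST(Decl) = { d, r }.
Item : d e contributes {d}.
Union: FIRST(Item) = { d, r }.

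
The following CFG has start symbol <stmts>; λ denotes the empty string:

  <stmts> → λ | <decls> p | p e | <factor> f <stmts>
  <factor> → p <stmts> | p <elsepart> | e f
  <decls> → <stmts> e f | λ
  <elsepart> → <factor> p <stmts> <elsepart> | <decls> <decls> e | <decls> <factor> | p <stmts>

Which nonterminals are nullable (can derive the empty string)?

Directly nullable (have an λ-production): <stmts>, <decls>.
No other nonterminal has a production whose RHS symbols are all nullable.

{ <decls>, <stmts> }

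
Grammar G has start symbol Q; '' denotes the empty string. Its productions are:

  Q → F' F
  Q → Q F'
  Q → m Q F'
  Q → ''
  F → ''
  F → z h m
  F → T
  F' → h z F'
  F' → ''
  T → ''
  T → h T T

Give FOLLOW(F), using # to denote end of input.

In Q → F' F: F is at the end, add FOLLOW(Q) = { #, h }.
Union: FOLLOW(F) = { #, h }.

{ #, h }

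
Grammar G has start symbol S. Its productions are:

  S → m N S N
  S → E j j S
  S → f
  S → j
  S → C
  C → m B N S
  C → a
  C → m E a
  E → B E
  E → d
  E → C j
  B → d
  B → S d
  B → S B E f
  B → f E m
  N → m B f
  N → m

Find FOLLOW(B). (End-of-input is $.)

In C → m B N S: add FIRST(N S) = { m }.
In E → B E: add FIRST(E) = { a, d, f, j, m }.
In B → S B E f: add FIRST(E f) = { a, d, f, j, m }.
In N → m B f: add FIRST(f) = { f }.
Union: FOLLOW(B) = { a, d, f, j, m }.

{ a, d, f, j, m }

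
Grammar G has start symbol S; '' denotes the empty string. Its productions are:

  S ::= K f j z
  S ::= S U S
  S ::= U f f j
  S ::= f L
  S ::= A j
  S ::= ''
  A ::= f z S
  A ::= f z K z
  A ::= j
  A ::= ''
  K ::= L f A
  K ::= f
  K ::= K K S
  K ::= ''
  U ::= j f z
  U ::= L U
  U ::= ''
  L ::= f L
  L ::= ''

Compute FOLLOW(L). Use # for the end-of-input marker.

In S ::= f L: L is at the end, add FOLLOW(S) = { #, f, j, z }.
In K ::= L f A: add FIRST(f A) = { f }.
In U ::= L U: add FIRST(U)\{''} = { f, j }.
  Since U is nullable, also add FOLLOW(U) = { #, f, j, z }.
In L ::= f L: L is at the end, add FOLLOW(L) = { #, f, j, z }.
Union: FOLLOW(L) = { #, f, j, z }.

{ #, f, j, z }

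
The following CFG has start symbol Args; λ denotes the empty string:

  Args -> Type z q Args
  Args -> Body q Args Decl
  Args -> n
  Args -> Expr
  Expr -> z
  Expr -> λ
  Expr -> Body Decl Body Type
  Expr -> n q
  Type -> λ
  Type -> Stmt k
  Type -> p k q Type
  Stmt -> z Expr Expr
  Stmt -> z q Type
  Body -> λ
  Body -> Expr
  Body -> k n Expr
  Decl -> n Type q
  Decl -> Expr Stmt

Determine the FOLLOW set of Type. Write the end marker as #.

{ #, k, n, p, q, z }

In Args -> Type z q Args: add FIRST(z q Args) = { z }.
In Expr -> Body Decl Body Type: Type is at the end, add FOLLOW(Expr) = { #, k, n, p, q, z }.
In Type -> p k q Type: Type is at the end, add FOLLOW(Type) = { #, k, n, p, q, z }.
In Stmt -> z q Type: Type is at the end, add FOLLOW(Stmt) = { #, k, n, p, q, z }.
In Decl -> n Type q: add FIRST(q) = { q }.
Union: FOLLOW(Type) = { #, k, n, p, q, z }.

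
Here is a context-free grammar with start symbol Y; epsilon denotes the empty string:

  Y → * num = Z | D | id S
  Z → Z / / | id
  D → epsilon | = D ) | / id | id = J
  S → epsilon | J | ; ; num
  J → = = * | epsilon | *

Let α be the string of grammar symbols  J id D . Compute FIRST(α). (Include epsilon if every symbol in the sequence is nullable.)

{ *, =, id }

Add FIRST(J)\{epsilon} = { *, = }; J is nullable, continue.
id is a terminal; add {id} and stop.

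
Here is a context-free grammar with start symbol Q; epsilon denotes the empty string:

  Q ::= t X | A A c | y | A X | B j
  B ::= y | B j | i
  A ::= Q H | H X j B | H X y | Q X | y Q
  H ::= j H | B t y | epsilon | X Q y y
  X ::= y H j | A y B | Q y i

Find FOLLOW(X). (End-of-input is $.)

{ $, c, i, j, t, y }

In Q ::= t X: X is at the end, add FOLLOW(Q) = { $, c, i, j, t, y }.
In Q ::= A X: X is at the end, add FOLLOW(Q) = { $, c, i, j, t, y }.
In A ::= H X j B: add FIRST(j B) = { j }.
In A ::= H X y: add FIRST(y) = { y }.
In A ::= Q X: X is at the end, add FOLLOW(A) = { c, i, j, t, y }.
In H ::= X Q y y: add FIRST(Q y y) = { i, j, t, y }.
Union: FOLLOW(X) = { $, c, i, j, t, y }.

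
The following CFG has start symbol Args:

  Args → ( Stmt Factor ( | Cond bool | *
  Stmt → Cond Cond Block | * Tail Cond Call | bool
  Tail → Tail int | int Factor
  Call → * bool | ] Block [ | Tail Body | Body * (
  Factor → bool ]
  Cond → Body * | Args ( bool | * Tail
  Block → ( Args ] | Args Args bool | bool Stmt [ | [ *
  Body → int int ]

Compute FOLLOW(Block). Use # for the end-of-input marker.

In Stmt → Cond Cond Block: Block is at the end, add FOLLOW(Stmt) = { [, bool }.
In Call → ] Block [: add FIRST([) = { [ }.
Union: FOLLOW(Block) = { [, bool }.

{ [, bool }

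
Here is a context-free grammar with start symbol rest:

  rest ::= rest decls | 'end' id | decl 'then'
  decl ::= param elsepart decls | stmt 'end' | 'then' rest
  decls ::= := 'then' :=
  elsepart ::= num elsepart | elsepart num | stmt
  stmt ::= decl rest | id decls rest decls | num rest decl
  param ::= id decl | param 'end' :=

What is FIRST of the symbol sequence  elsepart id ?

Add FIRST(elsepart) = { 'then', id, num }; elsepart is not nullable, stop.

{ 'then', id, num }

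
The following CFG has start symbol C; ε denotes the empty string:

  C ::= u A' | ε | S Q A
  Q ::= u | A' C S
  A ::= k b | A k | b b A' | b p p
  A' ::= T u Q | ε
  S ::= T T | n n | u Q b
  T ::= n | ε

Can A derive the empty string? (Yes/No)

No

Nullable nonterminals: A', C, Q, S, T.
No production of A has an RHS whose symbols are all nullable, so A is not nullable.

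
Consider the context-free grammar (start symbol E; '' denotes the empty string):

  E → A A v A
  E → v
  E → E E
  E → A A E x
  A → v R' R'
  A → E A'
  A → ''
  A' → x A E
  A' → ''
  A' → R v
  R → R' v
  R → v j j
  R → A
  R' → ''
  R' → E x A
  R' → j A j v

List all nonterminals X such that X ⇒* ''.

Directly nullable (have an ''-production): A, A', R'.
R → A with every symbol nullable, so R is nullable.
No other nonterminal has a production whose RHS symbols are all nullable.

{ A, A', R, R' }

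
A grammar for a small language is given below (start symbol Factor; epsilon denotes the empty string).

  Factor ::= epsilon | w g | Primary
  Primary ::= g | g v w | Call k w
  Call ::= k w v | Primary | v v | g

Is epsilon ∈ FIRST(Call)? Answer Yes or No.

No

Nullable nonterminals: Factor.
No production of Call has an RHS whose symbols are all nullable, so Call is not nullable.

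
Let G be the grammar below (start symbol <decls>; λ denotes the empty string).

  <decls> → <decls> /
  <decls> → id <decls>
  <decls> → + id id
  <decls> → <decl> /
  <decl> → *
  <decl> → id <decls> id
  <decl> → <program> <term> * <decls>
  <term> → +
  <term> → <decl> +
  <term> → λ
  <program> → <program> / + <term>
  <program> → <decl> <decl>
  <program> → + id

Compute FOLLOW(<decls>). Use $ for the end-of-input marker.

{ $, *, +, /, id }

<decls> is the start symbol, so $ ∈ FOLLOW(<decls>).
In <decls> → <decls> /: add FIRST(/) = { / }.
In <decls> → id <decls>: <decls> is at the end, add FOLLOW(<decls>) = { $, *, +, /, id }.
In <decl> → id <decls> id: add FIRST(id) = { id }.
In <decl> → <program> <term> * <decls>: <decls> is at the end, add FOLLOW(<decl>) = { *, +, /, id }.
Union: FOLLOW(<decls>) = { $, *, +, /, id }.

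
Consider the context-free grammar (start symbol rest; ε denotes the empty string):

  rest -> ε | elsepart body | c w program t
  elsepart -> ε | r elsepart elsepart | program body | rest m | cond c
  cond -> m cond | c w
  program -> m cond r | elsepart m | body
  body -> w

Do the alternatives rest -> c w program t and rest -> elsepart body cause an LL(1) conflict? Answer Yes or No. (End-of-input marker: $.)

FIRST(c w program t) = { c } and FIRST(elsepart body) = { c, m, r, w }.
Both contain c, so the two alternatives are not disjoint — LL(1) conflict.

Yes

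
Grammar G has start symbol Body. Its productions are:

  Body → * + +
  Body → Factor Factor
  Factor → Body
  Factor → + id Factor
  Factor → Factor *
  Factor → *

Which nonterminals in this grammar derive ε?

No nonterminal has an empty production or an RHS whose symbols are all nullable.

{ } (none)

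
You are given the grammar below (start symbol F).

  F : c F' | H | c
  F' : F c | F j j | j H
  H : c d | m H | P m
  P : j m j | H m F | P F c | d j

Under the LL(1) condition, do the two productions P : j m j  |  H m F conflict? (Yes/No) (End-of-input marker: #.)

FIRST(j m j) = { j } and FIRST(H m F) = { c, d, j, m }.
Both contain j, so the two alternatives are not disjoint — LL(1) conflict.

Yes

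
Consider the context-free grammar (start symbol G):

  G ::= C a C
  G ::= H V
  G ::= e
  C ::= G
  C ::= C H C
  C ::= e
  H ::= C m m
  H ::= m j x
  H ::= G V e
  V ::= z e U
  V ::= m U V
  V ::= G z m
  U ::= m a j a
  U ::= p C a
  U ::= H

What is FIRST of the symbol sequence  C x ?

{ e, m }

Add FIRST(C) = { e, m }; C is not nullable, stop.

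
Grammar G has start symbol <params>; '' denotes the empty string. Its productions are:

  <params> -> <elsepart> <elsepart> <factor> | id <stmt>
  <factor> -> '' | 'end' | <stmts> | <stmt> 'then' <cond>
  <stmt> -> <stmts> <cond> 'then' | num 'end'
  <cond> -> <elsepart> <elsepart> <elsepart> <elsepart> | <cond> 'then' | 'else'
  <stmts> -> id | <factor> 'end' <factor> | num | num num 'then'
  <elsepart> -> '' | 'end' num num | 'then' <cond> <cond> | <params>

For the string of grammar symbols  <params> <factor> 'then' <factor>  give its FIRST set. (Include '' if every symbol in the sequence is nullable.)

{ 'end', 'then', id, num }

Add FIRST(<params>)\{''} = { 'end', 'then', id, num }; <params> is nullable, continue.
Add FIRST(<factor>)\{''} = { 'end', id, num }; <factor> is nullable, continue.
'then' is a terminal; add {'then'} and stop.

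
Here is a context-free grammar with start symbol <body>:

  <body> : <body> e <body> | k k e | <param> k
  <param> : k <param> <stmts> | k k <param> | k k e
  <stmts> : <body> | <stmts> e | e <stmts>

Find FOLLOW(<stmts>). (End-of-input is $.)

In <param> : k <param> <stmts>: <stmts> is at the end, add FOLLOW(<param>) = { e, k }.
In <stmts> : <stmts> e: add FIRST(e) = { e }.
In <stmts> : e <stmts>: <stmts> is at the end, add FOLLOW(<stmts>) = { e, k }.
Union: FOLLOW(<stmts>) = { e, k }.

{ e, k }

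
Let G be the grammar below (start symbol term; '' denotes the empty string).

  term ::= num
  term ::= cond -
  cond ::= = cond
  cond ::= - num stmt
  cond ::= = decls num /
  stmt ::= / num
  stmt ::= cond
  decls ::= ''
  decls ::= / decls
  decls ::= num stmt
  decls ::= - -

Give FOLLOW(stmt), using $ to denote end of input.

In cond ::= - num stmt: stmt is at the end, add FOLLOW(cond) = { -, num }.
In decls ::= num stmt: stmt is at the end, add FOLLOW(decls) = { num }.
Union: FOLLOW(stmt) = { -, num }.

{ -, num }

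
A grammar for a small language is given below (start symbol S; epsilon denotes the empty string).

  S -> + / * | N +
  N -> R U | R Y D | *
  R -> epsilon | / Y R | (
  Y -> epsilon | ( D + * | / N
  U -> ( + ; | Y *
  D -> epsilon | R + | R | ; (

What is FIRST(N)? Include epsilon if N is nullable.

From N -> R U: R nullable, take FIRST(R) ∪ FIRST(U) = { (, *, / }.
From N -> R Y D: R, Y, D nullable, take FIRST(R) ∪ FIRST(Y) ∪ FIRST(D) = { (, +, /, ; }; also epsilon since the whole RHS is nullable.
N -> * contributes {*}.
Union: FIRST(N) = { (, *, +, /, ;, epsilon }.

{ (, *, +, /, ;, epsilon }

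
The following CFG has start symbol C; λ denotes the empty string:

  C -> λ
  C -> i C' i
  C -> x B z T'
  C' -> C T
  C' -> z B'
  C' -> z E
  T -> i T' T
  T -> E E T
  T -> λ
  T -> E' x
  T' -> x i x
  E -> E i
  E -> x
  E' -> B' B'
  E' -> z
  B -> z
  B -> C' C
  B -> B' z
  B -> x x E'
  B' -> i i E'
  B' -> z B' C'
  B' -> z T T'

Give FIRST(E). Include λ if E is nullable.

From E -> E i: add FIRST(E) = { x }.
E -> x contributes {x}.
Union: FIRST(E) = { x }.

{ x }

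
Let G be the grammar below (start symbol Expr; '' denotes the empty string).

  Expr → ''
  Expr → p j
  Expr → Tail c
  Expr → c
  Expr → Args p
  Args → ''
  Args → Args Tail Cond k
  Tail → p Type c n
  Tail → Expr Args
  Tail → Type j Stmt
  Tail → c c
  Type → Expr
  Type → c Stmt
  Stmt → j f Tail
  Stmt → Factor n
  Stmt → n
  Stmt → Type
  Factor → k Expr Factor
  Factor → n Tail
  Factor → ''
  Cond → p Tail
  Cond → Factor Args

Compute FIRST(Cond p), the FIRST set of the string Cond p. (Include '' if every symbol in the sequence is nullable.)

Add FIRST(Cond)\{''} = { c, j, k, n, p }; Cond is nullable, continue.
p is a terminal; add {p} and stop.

{ c, j, k, n, p }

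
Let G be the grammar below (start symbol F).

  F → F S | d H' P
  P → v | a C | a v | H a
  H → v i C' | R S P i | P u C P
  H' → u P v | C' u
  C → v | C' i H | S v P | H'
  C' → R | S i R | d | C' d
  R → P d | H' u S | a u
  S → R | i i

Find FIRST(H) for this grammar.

H → v i C' contributes {v}.
From H → R S P i: add FIRST(R) = { a, d, i, u, v }.
From H → P u C P: add FIRST(P) = { a, d, i, u, v }.
Union: FIRST(H) = { a, d, i, u, v }.

{ a, d, i, u, v }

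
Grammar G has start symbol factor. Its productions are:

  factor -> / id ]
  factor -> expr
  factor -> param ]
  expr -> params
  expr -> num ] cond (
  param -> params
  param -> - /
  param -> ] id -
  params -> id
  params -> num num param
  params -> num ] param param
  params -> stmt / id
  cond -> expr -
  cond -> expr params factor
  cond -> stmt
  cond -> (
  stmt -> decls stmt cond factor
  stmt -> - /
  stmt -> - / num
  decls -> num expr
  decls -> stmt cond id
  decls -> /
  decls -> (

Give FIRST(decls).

{ (, -, /, num }

decls -> num expr contributes {num}.
From decls -> stmt cond id: add FIRST(stmt) = { (, -, /, num }.
decls -> / contributes {/}.
decls -> ( contributes {(}.
Union: FIRST(decls) = { (, -, /, num }.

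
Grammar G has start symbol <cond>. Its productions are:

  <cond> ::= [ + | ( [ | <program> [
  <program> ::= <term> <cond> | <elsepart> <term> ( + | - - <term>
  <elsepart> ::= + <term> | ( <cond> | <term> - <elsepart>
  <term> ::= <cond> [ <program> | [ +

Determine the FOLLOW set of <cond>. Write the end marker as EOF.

{ EOF, (, +, -, [ }

<cond> is the start symbol, so EOF ∈ FOLLOW(<cond>).
In <program> ::= <term> <cond>: <cond> is at the end, add FOLLOW(<program>) = { (, +, -, [ }.
In <elsepart> ::= ( <cond>: <cond> is at the end, add FOLLOW(<elsepart>) = { (, +, -, [ }.
In <term> ::= <cond> [ <program>: add FIRST([ <program>) = { [ }.
Union: FOLLOW(<cond>) = { EOF, (, +, -, [ }.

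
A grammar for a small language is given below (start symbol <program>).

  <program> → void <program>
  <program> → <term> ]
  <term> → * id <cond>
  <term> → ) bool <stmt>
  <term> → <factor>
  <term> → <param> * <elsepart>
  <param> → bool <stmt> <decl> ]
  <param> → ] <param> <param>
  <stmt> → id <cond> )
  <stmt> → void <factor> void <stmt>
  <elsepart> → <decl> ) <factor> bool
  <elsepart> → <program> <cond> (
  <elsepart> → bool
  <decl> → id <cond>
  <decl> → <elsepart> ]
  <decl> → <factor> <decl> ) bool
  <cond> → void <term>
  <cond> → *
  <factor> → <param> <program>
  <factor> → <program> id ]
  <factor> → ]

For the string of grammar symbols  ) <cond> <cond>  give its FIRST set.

) is a terminal; add {)} and stop.

{ ) }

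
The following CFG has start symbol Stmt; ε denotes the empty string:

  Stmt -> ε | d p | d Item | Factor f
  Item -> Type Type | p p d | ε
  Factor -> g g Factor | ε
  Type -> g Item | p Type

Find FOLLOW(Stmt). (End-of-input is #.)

{ # }

Stmt is the start symbol, so # ∈ FOLLOW(Stmt).
Union: FOLLOW(Stmt) = { # }.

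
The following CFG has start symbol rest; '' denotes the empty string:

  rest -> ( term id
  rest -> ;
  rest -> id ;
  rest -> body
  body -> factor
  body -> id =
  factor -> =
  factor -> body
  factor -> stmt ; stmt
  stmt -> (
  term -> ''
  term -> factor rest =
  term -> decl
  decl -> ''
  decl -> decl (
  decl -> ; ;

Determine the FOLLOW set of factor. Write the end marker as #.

In body -> factor: factor is at the end, add FOLLOW(body) = { #, (, ;, =, id }.
In term -> factor rest =: add FIRST(rest =) = { (, ;, =, id }.
Union: FOLLOW(factor) = { #, (, ;, =, id }.

{ #, (, ;, =, id }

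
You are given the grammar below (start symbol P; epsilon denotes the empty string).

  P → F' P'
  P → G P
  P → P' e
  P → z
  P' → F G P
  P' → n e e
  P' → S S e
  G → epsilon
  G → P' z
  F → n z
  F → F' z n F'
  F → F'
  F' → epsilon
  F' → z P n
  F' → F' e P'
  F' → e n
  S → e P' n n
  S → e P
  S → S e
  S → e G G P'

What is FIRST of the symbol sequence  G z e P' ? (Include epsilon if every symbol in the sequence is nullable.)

{ e, n, z }

Add FIRST(G)\{epsilon} = { e, n, z }; G is nullable, continue.
z is a terminal; add {z} and stop.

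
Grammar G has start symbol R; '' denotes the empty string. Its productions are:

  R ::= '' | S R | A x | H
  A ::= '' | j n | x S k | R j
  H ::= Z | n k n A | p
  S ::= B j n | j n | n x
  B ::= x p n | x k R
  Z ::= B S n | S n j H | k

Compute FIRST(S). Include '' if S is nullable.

{ j, n, x }

From S ::= B j n: add FIRST(B) = { x }.
S ::= j n contributes {j}.
S ::= n x contributes {n}.
Union: FIRST(S) = { j, n, x }.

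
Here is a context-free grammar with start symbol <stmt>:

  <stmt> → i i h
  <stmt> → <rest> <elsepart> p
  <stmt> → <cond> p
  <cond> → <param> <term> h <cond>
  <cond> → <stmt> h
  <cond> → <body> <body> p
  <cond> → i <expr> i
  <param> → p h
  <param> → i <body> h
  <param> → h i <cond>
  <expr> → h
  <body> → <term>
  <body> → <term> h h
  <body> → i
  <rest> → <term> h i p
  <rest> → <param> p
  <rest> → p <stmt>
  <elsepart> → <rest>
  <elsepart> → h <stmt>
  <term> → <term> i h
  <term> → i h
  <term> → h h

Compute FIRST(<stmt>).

<stmt> → i i h contributes {i}.
From <stmt> → <rest> <elsepart> p: add FIRST(<rest>) = { h, i, p }.
From <stmt> → <cond> p: add FIRST(<cond>) = { h, i, p }.
Union: FIRST(<stmt>) = { h, i, p }.

{ h, i, p }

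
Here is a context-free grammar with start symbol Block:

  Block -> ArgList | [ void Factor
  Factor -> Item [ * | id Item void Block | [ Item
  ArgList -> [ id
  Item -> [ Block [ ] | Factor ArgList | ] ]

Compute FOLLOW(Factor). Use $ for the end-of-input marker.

{ $, [ }

In Block -> [ void Factor: Factor is at the end, add FOLLOW(Block) = { $, [ }.
In Item -> Factor ArgList: add FIRST(ArgList) = { [ }.
Union: FOLLOW(Factor) = { $, [ }.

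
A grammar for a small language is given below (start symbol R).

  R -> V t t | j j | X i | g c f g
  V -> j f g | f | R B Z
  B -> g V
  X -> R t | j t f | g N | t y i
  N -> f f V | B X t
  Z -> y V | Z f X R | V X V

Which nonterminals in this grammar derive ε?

No nonterminal has an empty production or an RHS whose symbols are all nullable.

{ } (none)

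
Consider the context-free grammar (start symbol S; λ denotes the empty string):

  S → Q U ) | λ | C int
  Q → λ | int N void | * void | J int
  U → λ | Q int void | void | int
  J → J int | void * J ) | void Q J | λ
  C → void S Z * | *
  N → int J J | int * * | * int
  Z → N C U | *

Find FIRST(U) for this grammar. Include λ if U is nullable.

{ *, int, void, λ }

U → λ contributes λ.
From U → Q int void: Q nullable, take FIRST(Q) ∪ {int} = { *, int, void }.
U → void contributes {void}.
U → int contributes {int}.
Union: FIRST(U) = { *, int, void, λ }.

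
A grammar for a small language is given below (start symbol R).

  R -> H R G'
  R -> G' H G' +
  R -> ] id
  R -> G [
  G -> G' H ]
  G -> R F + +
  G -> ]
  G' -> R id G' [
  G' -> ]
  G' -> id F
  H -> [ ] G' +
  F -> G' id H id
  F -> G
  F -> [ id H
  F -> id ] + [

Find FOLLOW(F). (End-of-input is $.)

{ $, +, [, ], id }

In G -> R F + +: add FIRST(+ +) = { + }.
In G' -> id F: F is at the end, add FOLLOW(G') = { $, +, [, ], id }.
Union: FOLLOW(F) = { $, +, [, ], id }.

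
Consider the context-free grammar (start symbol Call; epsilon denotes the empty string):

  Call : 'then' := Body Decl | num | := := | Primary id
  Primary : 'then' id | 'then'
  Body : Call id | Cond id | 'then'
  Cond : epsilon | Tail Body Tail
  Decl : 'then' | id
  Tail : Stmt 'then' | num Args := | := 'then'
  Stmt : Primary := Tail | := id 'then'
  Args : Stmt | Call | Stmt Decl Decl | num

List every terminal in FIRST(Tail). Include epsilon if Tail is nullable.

{ 'then', :=, num }

From Tail : Stmt 'then': add FIRST(Stmt) = { 'then', := }.
Tail : num Args := contributes {num}.
Tail : := 'then' contributes {:=}.
Union: FIRST(Tail) = { 'then', :=, num }.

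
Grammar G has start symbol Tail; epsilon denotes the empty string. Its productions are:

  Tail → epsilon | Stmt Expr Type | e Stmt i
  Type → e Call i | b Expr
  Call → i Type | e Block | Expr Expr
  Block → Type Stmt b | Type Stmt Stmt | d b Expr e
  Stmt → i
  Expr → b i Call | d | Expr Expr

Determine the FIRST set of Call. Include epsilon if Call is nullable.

Call → i Type contributes {i}.
Call → e Block contributes {e}.
From Call → Expr Expr: add FIRST(Expr) = { b, d }.
Union: FIRST(Call) = { b, d, e, i }.

{ b, d, e, i }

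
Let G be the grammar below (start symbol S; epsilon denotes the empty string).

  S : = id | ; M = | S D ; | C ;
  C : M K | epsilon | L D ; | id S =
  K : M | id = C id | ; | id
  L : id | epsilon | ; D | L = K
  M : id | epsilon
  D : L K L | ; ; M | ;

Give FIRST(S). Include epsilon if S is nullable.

{ ;, =, id }

S : = id contributes {=}.
S : ; M = contributes {;}.
From S : S D ;: add FIRST(S) = { ;, =, id }.
From S : C ;: C nullable, take FIRST(C) ∪ {;} = { ;, =, id }.
Union: FIRST(S) = { ;, =, id }.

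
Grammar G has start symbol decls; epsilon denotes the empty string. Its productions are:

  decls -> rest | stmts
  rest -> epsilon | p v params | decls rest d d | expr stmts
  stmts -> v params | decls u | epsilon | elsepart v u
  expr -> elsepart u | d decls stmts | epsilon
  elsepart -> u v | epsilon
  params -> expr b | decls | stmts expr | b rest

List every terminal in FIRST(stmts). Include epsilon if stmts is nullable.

stmts -> v params contributes {v}.
From stmts -> decls u: decls nullable, take FIRST(decls) ∪ {u} = { d, p, u, v }.
stmts -> epsilon contributes epsilon.
From stmts -> elsepart v u: elsepart nullable, take FIRST(elsepart) ∪ {v} = { u, v }.
Union: FIRST(stmts) = { d, p, u, v, epsilon }.

{ d, p, u, v, epsilon }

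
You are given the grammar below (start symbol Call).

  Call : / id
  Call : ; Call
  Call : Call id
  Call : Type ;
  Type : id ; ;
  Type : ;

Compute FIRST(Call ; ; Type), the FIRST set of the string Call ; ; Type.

Add FIRST(Call) = { /, ;, id }; Call is not nullable, stop.

{ /, ;, id }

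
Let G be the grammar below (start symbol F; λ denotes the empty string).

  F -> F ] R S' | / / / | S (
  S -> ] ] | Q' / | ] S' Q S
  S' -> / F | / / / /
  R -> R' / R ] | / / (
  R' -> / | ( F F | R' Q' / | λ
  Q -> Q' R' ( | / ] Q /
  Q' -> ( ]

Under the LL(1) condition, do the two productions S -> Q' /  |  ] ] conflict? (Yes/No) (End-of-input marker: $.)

FIRST(Q' /) = { ( } and FIRST(] ]) = { ] }.
The FIRST sets are disjoint and neither alternative is nullable — no conflict.

No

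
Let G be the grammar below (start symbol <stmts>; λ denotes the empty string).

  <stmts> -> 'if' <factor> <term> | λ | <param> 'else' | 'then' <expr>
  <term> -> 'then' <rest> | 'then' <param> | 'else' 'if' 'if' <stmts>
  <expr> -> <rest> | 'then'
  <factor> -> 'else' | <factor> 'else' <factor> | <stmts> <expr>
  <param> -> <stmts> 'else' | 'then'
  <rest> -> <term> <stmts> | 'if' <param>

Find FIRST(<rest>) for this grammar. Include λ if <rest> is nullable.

From <rest> -> <term> <stmts>: add FIRST(<term>) = { 'else', 'then' }.
<rest> -> 'if' <param> contributes {'if'}.
Union: FIRST(<rest>) = { 'else', 'if', 'then' }.

{ 'else', 'if', 'then' }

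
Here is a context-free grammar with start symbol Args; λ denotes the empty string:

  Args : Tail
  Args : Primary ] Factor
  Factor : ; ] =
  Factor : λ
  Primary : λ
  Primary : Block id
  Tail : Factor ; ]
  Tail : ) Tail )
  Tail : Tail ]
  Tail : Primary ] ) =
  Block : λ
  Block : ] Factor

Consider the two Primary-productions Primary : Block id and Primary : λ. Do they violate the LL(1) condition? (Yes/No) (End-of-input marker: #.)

FIRST(Block id) = { ], id } and FIRST(λ) = { λ }.
The second alternative is nullable and FOLLOW(Primary) = { ] } shares ] with FIRST of the first — conflict.

Yes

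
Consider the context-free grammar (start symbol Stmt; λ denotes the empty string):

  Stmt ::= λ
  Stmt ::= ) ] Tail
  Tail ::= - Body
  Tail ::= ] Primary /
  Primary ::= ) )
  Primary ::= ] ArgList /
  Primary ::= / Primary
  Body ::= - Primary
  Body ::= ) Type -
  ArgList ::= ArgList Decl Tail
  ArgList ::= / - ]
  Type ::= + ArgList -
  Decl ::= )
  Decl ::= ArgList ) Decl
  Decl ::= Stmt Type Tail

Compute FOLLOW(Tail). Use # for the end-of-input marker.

{ #, ), +, -, /, ] }

In Stmt ::= ) ] Tail: Tail is at the end, add FOLLOW(Stmt) = { #, + }.
In ArgList ::= ArgList Decl Tail: Tail is at the end, add FOLLOW(ArgList) = { ), +, -, / }.
In Decl ::= Stmt Type Tail: Tail is at the end, add FOLLOW(Decl) = { -, ] }.
Union: FOLLOW(Tail) = { #, ), +, -, /, ] }.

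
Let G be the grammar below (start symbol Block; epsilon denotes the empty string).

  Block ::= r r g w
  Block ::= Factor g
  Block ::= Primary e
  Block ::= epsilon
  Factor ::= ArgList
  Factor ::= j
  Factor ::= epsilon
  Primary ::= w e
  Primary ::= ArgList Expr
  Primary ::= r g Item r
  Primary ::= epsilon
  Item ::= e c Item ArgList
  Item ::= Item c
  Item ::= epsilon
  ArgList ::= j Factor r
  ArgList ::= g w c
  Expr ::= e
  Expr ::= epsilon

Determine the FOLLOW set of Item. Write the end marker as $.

In Primary ::= r g Item r: add FIRST(r) = { r }.
In Item ::= e c Item ArgList: add FIRST(ArgList) = { g, j }.
In Item ::= Item c: add FIRST(c) = { c }.
Union: FOLLOW(Item) = { c, g, j, r }.

{ c, g, j, r }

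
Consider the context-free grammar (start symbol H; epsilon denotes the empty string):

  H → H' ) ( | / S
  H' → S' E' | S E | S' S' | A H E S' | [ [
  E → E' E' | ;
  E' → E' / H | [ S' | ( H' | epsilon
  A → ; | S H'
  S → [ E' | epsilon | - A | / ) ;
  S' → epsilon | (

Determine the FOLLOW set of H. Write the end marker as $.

{ $, (, ), -, /, ;, [ }

H is the start symbol, so $ ∈ FOLLOW(H).
In H' → A H E S': add FIRST(E S')\{epsilon} = { (, /, ;, [ }.
  Since E S' is nullable, also add FOLLOW(H') = { $, (, ), -, /, ;, [ }.
In E' → E' / H: H is at the end, add FOLLOW(E') = { $, (, ), -, /, ;, [ }.
Union: FOLLOW(H) = { $, (, ), -, /, ;, [ }.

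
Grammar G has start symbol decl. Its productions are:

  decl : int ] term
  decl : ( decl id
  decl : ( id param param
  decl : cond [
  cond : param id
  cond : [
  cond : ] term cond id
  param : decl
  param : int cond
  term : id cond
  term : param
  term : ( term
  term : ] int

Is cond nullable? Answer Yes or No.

No nonterminal in this grammar is nullable.
No production of cond has an RHS whose symbols are all nullable, so cond is not nullable.

No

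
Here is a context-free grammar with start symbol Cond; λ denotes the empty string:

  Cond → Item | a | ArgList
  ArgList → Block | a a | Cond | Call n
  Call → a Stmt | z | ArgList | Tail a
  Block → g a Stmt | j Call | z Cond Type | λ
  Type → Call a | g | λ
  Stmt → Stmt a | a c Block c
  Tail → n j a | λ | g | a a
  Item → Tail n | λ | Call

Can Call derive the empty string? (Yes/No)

Call → ArgList and each of ArgList is nullable, so Call ⇒* λ.

Yes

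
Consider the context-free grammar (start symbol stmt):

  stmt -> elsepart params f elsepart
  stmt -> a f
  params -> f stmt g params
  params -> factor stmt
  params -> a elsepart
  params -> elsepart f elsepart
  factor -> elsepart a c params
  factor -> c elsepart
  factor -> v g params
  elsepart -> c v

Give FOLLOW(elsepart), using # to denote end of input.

In stmt -> elsepart params f elsepart: add FIRST(params f elsepart) = { a, c, f, v }.
In stmt -> elsepart params f elsepart: elsepart is at the end, add FOLLOW(stmt) = { #, a, c, f, g }.
In params -> a elsepart: elsepart is at the end, add FOLLOW(params) = { a, c, f }.
In params -> elsepart f elsepart: add FIRST(f elsepart) = { f }.
In params -> elsepart f elsepart: elsepart is at the end, add FOLLOW(params) = { a, c, f }.
In factor -> elsepart a c params: add FIRST(a c params) = { a }.
In factor -> c elsepart: elsepart is at the end, add FOLLOW(factor) = { a, c }.
Union: FOLLOW(elsepart) = { #, a, c, f, g, v }.

{ #, a, c, f, g, v }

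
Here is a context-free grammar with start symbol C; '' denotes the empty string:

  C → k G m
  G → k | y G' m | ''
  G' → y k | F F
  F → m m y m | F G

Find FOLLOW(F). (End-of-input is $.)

In G' → F F: add FIRST(F) = { m }.
In G' → F F: F is at the end, add FOLLOW(G') = { m }.
In F → F G: add FIRST(G)\{''} = { k, y }.
  Since G is nullable, also add FOLLOW(F) = { k, m, y }.
Union: FOLLOW(F) = { k, m, y }.

{ k, m, y }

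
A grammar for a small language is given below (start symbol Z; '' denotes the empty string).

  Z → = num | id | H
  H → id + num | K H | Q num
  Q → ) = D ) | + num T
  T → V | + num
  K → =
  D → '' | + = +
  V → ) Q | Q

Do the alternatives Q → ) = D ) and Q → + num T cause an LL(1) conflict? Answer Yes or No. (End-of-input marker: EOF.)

FIRST() = D )) = { ) } and FIRST(+ num T) = { + }.
The FIRST sets are disjoint and neither alternative is nullable — no conflict.

No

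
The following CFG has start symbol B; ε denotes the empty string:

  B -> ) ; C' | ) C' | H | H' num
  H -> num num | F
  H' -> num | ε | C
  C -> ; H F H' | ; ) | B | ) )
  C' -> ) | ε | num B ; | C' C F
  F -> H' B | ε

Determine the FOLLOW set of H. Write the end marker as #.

{ #, ), ;, num }

In B -> H: H is at the end, add FOLLOW(B) = { #, ), ;, num }.
In C -> ; H F H': add FIRST(F H')\{ε} = { ), ;, num }.
  Since F H' is nullable, also add FOLLOW(C) = { #, ), ;, num }.
Union: FOLLOW(H) = { #, ), ;, num }.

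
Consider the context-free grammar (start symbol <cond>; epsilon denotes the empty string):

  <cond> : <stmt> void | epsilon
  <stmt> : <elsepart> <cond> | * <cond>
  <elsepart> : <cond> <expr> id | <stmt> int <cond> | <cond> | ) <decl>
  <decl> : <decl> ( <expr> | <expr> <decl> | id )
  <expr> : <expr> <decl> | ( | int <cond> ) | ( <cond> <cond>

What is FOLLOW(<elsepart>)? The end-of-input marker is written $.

{ (, ), *, int, void }

In <stmt> : <elsepart> <cond>: add FIRST(<cond>)\{epsilon} = { (, ), *, int, void }.
  Since <cond> is nullable, also add FOLLOW(<stmt>) = { int, void }.
Union: FOLLOW(<elsepart>) = { (, ), *, int, void }.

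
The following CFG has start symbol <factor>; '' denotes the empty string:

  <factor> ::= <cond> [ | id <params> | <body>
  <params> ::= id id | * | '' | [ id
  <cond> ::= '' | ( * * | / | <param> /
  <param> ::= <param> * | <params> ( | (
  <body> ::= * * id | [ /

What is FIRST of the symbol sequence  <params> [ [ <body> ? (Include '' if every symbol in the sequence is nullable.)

{ *, [, id }

Add FIRST(<params>)\{''} = { *, [, id }; <params> is nullable, continue.
[ is a terminal; add {[} and stop.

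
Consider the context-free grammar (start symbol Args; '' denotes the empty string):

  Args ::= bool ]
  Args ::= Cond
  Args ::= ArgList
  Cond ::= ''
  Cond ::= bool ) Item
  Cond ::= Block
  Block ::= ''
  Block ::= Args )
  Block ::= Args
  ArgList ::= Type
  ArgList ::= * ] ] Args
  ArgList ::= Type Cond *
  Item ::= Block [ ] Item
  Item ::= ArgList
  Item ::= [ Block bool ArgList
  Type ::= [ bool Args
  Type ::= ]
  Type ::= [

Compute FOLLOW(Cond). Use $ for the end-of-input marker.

{ $, ), *, [, ], bool }

In Args ::= Cond: Cond is at the end, add FOLLOW(Args) = { $, ), *, [, ], bool }.
In ArgList ::= Type Cond *: add FIRST(*) = { * }.
Union: FOLLOW(Cond) = { $, ), *, [, ], bool }.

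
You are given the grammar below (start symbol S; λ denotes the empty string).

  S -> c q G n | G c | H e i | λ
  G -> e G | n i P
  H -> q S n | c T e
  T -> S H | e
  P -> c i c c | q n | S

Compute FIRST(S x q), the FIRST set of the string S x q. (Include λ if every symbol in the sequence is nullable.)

Add FIRST(S)\{λ} = { c, e, n, q }; S is nullable, continue.
x is a terminal; add {x} and stop.

{ c, e, n, q, x }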